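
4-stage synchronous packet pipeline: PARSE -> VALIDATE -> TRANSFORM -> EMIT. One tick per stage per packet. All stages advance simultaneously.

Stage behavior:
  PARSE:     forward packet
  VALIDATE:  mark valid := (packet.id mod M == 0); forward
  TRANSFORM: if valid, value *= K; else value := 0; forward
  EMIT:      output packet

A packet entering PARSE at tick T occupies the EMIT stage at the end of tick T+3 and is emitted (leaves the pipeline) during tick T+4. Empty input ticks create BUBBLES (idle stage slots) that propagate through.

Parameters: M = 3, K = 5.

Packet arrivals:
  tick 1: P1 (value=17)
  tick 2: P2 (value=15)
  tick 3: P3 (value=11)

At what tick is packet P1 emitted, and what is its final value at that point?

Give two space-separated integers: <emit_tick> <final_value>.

Answer: 5 0

Derivation:
Tick 1: [PARSE:P1(v=17,ok=F), VALIDATE:-, TRANSFORM:-, EMIT:-] out:-; in:P1
Tick 2: [PARSE:P2(v=15,ok=F), VALIDATE:P1(v=17,ok=F), TRANSFORM:-, EMIT:-] out:-; in:P2
Tick 3: [PARSE:P3(v=11,ok=F), VALIDATE:P2(v=15,ok=F), TRANSFORM:P1(v=0,ok=F), EMIT:-] out:-; in:P3
Tick 4: [PARSE:-, VALIDATE:P3(v=11,ok=T), TRANSFORM:P2(v=0,ok=F), EMIT:P1(v=0,ok=F)] out:-; in:-
Tick 5: [PARSE:-, VALIDATE:-, TRANSFORM:P3(v=55,ok=T), EMIT:P2(v=0,ok=F)] out:P1(v=0); in:-
Tick 6: [PARSE:-, VALIDATE:-, TRANSFORM:-, EMIT:P3(v=55,ok=T)] out:P2(v=0); in:-
Tick 7: [PARSE:-, VALIDATE:-, TRANSFORM:-, EMIT:-] out:P3(v=55); in:-
P1: arrives tick 1, valid=False (id=1, id%3=1), emit tick 5, final value 0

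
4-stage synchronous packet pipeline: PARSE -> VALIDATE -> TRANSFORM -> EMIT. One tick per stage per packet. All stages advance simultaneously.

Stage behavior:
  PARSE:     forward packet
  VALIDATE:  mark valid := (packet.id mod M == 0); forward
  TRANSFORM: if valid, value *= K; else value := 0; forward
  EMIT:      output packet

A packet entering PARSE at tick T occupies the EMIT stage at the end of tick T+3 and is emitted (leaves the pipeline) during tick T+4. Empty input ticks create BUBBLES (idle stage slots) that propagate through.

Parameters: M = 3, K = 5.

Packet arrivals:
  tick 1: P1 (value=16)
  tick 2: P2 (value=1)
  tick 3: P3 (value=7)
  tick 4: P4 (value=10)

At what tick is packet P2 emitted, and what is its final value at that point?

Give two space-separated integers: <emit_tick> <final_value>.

Tick 1: [PARSE:P1(v=16,ok=F), VALIDATE:-, TRANSFORM:-, EMIT:-] out:-; in:P1
Tick 2: [PARSE:P2(v=1,ok=F), VALIDATE:P1(v=16,ok=F), TRANSFORM:-, EMIT:-] out:-; in:P2
Tick 3: [PARSE:P3(v=7,ok=F), VALIDATE:P2(v=1,ok=F), TRANSFORM:P1(v=0,ok=F), EMIT:-] out:-; in:P3
Tick 4: [PARSE:P4(v=10,ok=F), VALIDATE:P3(v=7,ok=T), TRANSFORM:P2(v=0,ok=F), EMIT:P1(v=0,ok=F)] out:-; in:P4
Tick 5: [PARSE:-, VALIDATE:P4(v=10,ok=F), TRANSFORM:P3(v=35,ok=T), EMIT:P2(v=0,ok=F)] out:P1(v=0); in:-
Tick 6: [PARSE:-, VALIDATE:-, TRANSFORM:P4(v=0,ok=F), EMIT:P3(v=35,ok=T)] out:P2(v=0); in:-
Tick 7: [PARSE:-, VALIDATE:-, TRANSFORM:-, EMIT:P4(v=0,ok=F)] out:P3(v=35); in:-
Tick 8: [PARSE:-, VALIDATE:-, TRANSFORM:-, EMIT:-] out:P4(v=0); in:-
P2: arrives tick 2, valid=False (id=2, id%3=2), emit tick 6, final value 0

Answer: 6 0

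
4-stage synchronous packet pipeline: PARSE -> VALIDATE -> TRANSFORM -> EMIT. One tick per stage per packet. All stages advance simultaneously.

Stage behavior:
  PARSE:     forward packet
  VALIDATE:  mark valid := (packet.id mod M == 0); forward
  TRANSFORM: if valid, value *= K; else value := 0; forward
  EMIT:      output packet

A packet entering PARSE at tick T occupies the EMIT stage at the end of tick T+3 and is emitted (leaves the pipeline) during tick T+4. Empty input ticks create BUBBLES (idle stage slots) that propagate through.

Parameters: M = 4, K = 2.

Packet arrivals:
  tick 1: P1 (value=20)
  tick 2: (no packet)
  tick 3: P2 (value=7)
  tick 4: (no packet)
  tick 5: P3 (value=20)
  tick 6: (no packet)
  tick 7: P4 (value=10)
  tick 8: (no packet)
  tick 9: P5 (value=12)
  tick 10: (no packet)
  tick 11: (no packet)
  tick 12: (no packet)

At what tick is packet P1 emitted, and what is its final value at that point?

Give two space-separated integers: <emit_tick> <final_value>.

Tick 1: [PARSE:P1(v=20,ok=F), VALIDATE:-, TRANSFORM:-, EMIT:-] out:-; in:P1
Tick 2: [PARSE:-, VALIDATE:P1(v=20,ok=F), TRANSFORM:-, EMIT:-] out:-; in:-
Tick 3: [PARSE:P2(v=7,ok=F), VALIDATE:-, TRANSFORM:P1(v=0,ok=F), EMIT:-] out:-; in:P2
Tick 4: [PARSE:-, VALIDATE:P2(v=7,ok=F), TRANSFORM:-, EMIT:P1(v=0,ok=F)] out:-; in:-
Tick 5: [PARSE:P3(v=20,ok=F), VALIDATE:-, TRANSFORM:P2(v=0,ok=F), EMIT:-] out:P1(v=0); in:P3
Tick 6: [PARSE:-, VALIDATE:P3(v=20,ok=F), TRANSFORM:-, EMIT:P2(v=0,ok=F)] out:-; in:-
Tick 7: [PARSE:P4(v=10,ok=F), VALIDATE:-, TRANSFORM:P3(v=0,ok=F), EMIT:-] out:P2(v=0); in:P4
Tick 8: [PARSE:-, VALIDATE:P4(v=10,ok=T), TRANSFORM:-, EMIT:P3(v=0,ok=F)] out:-; in:-
Tick 9: [PARSE:P5(v=12,ok=F), VALIDATE:-, TRANSFORM:P4(v=20,ok=T), EMIT:-] out:P3(v=0); in:P5
Tick 10: [PARSE:-, VALIDATE:P5(v=12,ok=F), TRANSFORM:-, EMIT:P4(v=20,ok=T)] out:-; in:-
Tick 11: [PARSE:-, VALIDATE:-, TRANSFORM:P5(v=0,ok=F), EMIT:-] out:P4(v=20); in:-
Tick 12: [PARSE:-, VALIDATE:-, TRANSFORM:-, EMIT:P5(v=0,ok=F)] out:-; in:-
Tick 13: [PARSE:-, VALIDATE:-, TRANSFORM:-, EMIT:-] out:P5(v=0); in:-
Tick 14: [PARSE:-, VALIDATE:-, TRANSFORM:-, EMIT:-] out:-; in:-
Tick 15: [PARSE:-, VALIDATE:-, TRANSFORM:-, EMIT:-] out:-; in:-
Tick 16: [PARSE:-, VALIDATE:-, TRANSFORM:-, EMIT:-] out:-; in:-
P1: arrives tick 1, valid=False (id=1, id%4=1), emit tick 5, final value 0

Answer: 5 0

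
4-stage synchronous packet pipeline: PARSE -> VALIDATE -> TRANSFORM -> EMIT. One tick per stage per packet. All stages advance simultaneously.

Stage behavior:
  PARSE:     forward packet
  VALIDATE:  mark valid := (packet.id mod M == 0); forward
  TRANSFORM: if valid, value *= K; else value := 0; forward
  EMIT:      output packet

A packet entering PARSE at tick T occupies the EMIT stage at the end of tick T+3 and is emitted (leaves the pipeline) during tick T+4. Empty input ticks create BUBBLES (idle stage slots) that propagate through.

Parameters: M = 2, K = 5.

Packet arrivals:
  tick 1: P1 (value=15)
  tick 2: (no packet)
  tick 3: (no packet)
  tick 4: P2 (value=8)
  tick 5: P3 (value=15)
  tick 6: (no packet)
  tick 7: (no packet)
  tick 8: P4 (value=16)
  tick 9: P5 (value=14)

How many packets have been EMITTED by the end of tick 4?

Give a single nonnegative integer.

Answer: 0

Derivation:
Tick 1: [PARSE:P1(v=15,ok=F), VALIDATE:-, TRANSFORM:-, EMIT:-] out:-; in:P1
Tick 2: [PARSE:-, VALIDATE:P1(v=15,ok=F), TRANSFORM:-, EMIT:-] out:-; in:-
Tick 3: [PARSE:-, VALIDATE:-, TRANSFORM:P1(v=0,ok=F), EMIT:-] out:-; in:-
Tick 4: [PARSE:P2(v=8,ok=F), VALIDATE:-, TRANSFORM:-, EMIT:P1(v=0,ok=F)] out:-; in:P2
Emitted by tick 4: []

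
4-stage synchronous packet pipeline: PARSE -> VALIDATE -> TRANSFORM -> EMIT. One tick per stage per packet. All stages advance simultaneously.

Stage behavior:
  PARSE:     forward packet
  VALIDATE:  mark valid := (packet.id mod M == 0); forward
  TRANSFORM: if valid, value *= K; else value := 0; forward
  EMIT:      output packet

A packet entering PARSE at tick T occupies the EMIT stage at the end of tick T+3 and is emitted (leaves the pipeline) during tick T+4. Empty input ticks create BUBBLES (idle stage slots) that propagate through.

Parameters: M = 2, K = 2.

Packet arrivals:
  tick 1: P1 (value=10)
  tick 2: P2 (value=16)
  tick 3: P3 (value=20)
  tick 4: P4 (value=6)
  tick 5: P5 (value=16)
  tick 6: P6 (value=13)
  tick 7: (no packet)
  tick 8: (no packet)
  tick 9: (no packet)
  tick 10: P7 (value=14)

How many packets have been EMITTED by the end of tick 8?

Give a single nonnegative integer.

Answer: 4

Derivation:
Tick 1: [PARSE:P1(v=10,ok=F), VALIDATE:-, TRANSFORM:-, EMIT:-] out:-; in:P1
Tick 2: [PARSE:P2(v=16,ok=F), VALIDATE:P1(v=10,ok=F), TRANSFORM:-, EMIT:-] out:-; in:P2
Tick 3: [PARSE:P3(v=20,ok=F), VALIDATE:P2(v=16,ok=T), TRANSFORM:P1(v=0,ok=F), EMIT:-] out:-; in:P3
Tick 4: [PARSE:P4(v=6,ok=F), VALIDATE:P3(v=20,ok=F), TRANSFORM:P2(v=32,ok=T), EMIT:P1(v=0,ok=F)] out:-; in:P4
Tick 5: [PARSE:P5(v=16,ok=F), VALIDATE:P4(v=6,ok=T), TRANSFORM:P3(v=0,ok=F), EMIT:P2(v=32,ok=T)] out:P1(v=0); in:P5
Tick 6: [PARSE:P6(v=13,ok=F), VALIDATE:P5(v=16,ok=F), TRANSFORM:P4(v=12,ok=T), EMIT:P3(v=0,ok=F)] out:P2(v=32); in:P6
Tick 7: [PARSE:-, VALIDATE:P6(v=13,ok=T), TRANSFORM:P5(v=0,ok=F), EMIT:P4(v=12,ok=T)] out:P3(v=0); in:-
Tick 8: [PARSE:-, VALIDATE:-, TRANSFORM:P6(v=26,ok=T), EMIT:P5(v=0,ok=F)] out:P4(v=12); in:-
Emitted by tick 8: ['P1', 'P2', 'P3', 'P4']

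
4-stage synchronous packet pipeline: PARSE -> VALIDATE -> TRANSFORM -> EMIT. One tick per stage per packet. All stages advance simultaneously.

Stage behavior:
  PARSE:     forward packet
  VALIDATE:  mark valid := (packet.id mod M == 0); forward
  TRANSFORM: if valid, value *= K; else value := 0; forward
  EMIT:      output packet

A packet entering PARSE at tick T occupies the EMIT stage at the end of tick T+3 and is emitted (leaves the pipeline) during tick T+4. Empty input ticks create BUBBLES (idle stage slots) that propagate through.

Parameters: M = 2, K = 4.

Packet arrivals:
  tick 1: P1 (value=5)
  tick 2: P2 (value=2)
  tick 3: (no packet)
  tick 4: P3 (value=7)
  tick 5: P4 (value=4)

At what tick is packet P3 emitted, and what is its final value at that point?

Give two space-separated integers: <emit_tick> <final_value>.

Tick 1: [PARSE:P1(v=5,ok=F), VALIDATE:-, TRANSFORM:-, EMIT:-] out:-; in:P1
Tick 2: [PARSE:P2(v=2,ok=F), VALIDATE:P1(v=5,ok=F), TRANSFORM:-, EMIT:-] out:-; in:P2
Tick 3: [PARSE:-, VALIDATE:P2(v=2,ok=T), TRANSFORM:P1(v=0,ok=F), EMIT:-] out:-; in:-
Tick 4: [PARSE:P3(v=7,ok=F), VALIDATE:-, TRANSFORM:P2(v=8,ok=T), EMIT:P1(v=0,ok=F)] out:-; in:P3
Tick 5: [PARSE:P4(v=4,ok=F), VALIDATE:P3(v=7,ok=F), TRANSFORM:-, EMIT:P2(v=8,ok=T)] out:P1(v=0); in:P4
Tick 6: [PARSE:-, VALIDATE:P4(v=4,ok=T), TRANSFORM:P3(v=0,ok=F), EMIT:-] out:P2(v=8); in:-
Tick 7: [PARSE:-, VALIDATE:-, TRANSFORM:P4(v=16,ok=T), EMIT:P3(v=0,ok=F)] out:-; in:-
Tick 8: [PARSE:-, VALIDATE:-, TRANSFORM:-, EMIT:P4(v=16,ok=T)] out:P3(v=0); in:-
Tick 9: [PARSE:-, VALIDATE:-, TRANSFORM:-, EMIT:-] out:P4(v=16); in:-
P3: arrives tick 4, valid=False (id=3, id%2=1), emit tick 8, final value 0

Answer: 8 0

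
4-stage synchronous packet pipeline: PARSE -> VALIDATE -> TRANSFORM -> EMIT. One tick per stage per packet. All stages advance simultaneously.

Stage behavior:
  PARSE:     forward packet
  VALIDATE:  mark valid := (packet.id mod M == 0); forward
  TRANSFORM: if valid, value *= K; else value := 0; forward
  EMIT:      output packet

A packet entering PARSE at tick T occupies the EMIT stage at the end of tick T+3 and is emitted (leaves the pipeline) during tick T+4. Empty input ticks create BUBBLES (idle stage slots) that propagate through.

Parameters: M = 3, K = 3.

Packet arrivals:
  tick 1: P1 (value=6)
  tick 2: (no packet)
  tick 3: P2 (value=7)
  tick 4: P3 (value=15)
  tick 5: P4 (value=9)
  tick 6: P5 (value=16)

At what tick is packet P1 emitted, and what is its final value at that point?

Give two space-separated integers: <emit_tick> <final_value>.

Tick 1: [PARSE:P1(v=6,ok=F), VALIDATE:-, TRANSFORM:-, EMIT:-] out:-; in:P1
Tick 2: [PARSE:-, VALIDATE:P1(v=6,ok=F), TRANSFORM:-, EMIT:-] out:-; in:-
Tick 3: [PARSE:P2(v=7,ok=F), VALIDATE:-, TRANSFORM:P1(v=0,ok=F), EMIT:-] out:-; in:P2
Tick 4: [PARSE:P3(v=15,ok=F), VALIDATE:P2(v=7,ok=F), TRANSFORM:-, EMIT:P1(v=0,ok=F)] out:-; in:P3
Tick 5: [PARSE:P4(v=9,ok=F), VALIDATE:P3(v=15,ok=T), TRANSFORM:P2(v=0,ok=F), EMIT:-] out:P1(v=0); in:P4
Tick 6: [PARSE:P5(v=16,ok=F), VALIDATE:P4(v=9,ok=F), TRANSFORM:P3(v=45,ok=T), EMIT:P2(v=0,ok=F)] out:-; in:P5
Tick 7: [PARSE:-, VALIDATE:P5(v=16,ok=F), TRANSFORM:P4(v=0,ok=F), EMIT:P3(v=45,ok=T)] out:P2(v=0); in:-
Tick 8: [PARSE:-, VALIDATE:-, TRANSFORM:P5(v=0,ok=F), EMIT:P4(v=0,ok=F)] out:P3(v=45); in:-
Tick 9: [PARSE:-, VALIDATE:-, TRANSFORM:-, EMIT:P5(v=0,ok=F)] out:P4(v=0); in:-
Tick 10: [PARSE:-, VALIDATE:-, TRANSFORM:-, EMIT:-] out:P5(v=0); in:-
P1: arrives tick 1, valid=False (id=1, id%3=1), emit tick 5, final value 0

Answer: 5 0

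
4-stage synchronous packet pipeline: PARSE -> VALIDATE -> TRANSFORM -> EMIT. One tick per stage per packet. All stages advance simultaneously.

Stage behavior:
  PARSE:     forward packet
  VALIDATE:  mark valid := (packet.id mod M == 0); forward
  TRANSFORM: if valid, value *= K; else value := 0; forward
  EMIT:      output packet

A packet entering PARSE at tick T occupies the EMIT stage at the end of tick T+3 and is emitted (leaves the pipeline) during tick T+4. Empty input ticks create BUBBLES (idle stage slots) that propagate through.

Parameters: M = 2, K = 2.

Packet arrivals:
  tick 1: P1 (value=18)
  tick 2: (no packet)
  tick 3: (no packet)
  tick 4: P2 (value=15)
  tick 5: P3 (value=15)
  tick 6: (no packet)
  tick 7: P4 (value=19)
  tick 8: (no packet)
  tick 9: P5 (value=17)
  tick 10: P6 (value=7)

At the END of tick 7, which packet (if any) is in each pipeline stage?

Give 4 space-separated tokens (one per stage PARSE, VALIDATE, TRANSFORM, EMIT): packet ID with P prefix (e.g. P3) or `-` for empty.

Tick 1: [PARSE:P1(v=18,ok=F), VALIDATE:-, TRANSFORM:-, EMIT:-] out:-; in:P1
Tick 2: [PARSE:-, VALIDATE:P1(v=18,ok=F), TRANSFORM:-, EMIT:-] out:-; in:-
Tick 3: [PARSE:-, VALIDATE:-, TRANSFORM:P1(v=0,ok=F), EMIT:-] out:-; in:-
Tick 4: [PARSE:P2(v=15,ok=F), VALIDATE:-, TRANSFORM:-, EMIT:P1(v=0,ok=F)] out:-; in:P2
Tick 5: [PARSE:P3(v=15,ok=F), VALIDATE:P2(v=15,ok=T), TRANSFORM:-, EMIT:-] out:P1(v=0); in:P3
Tick 6: [PARSE:-, VALIDATE:P3(v=15,ok=F), TRANSFORM:P2(v=30,ok=T), EMIT:-] out:-; in:-
Tick 7: [PARSE:P4(v=19,ok=F), VALIDATE:-, TRANSFORM:P3(v=0,ok=F), EMIT:P2(v=30,ok=T)] out:-; in:P4
At end of tick 7: ['P4', '-', 'P3', 'P2']

Answer: P4 - P3 P2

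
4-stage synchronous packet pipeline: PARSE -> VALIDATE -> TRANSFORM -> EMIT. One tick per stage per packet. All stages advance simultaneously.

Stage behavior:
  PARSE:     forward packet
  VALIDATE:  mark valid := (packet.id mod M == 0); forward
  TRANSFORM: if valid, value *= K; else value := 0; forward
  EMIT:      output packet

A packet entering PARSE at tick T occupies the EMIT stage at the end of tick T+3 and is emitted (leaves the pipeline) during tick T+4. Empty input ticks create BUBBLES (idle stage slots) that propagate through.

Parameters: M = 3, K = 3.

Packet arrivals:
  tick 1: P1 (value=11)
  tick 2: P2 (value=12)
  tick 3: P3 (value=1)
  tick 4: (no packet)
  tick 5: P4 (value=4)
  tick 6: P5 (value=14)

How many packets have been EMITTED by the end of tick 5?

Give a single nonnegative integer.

Answer: 1

Derivation:
Tick 1: [PARSE:P1(v=11,ok=F), VALIDATE:-, TRANSFORM:-, EMIT:-] out:-; in:P1
Tick 2: [PARSE:P2(v=12,ok=F), VALIDATE:P1(v=11,ok=F), TRANSFORM:-, EMIT:-] out:-; in:P2
Tick 3: [PARSE:P3(v=1,ok=F), VALIDATE:P2(v=12,ok=F), TRANSFORM:P1(v=0,ok=F), EMIT:-] out:-; in:P3
Tick 4: [PARSE:-, VALIDATE:P3(v=1,ok=T), TRANSFORM:P2(v=0,ok=F), EMIT:P1(v=0,ok=F)] out:-; in:-
Tick 5: [PARSE:P4(v=4,ok=F), VALIDATE:-, TRANSFORM:P3(v=3,ok=T), EMIT:P2(v=0,ok=F)] out:P1(v=0); in:P4
Emitted by tick 5: ['P1']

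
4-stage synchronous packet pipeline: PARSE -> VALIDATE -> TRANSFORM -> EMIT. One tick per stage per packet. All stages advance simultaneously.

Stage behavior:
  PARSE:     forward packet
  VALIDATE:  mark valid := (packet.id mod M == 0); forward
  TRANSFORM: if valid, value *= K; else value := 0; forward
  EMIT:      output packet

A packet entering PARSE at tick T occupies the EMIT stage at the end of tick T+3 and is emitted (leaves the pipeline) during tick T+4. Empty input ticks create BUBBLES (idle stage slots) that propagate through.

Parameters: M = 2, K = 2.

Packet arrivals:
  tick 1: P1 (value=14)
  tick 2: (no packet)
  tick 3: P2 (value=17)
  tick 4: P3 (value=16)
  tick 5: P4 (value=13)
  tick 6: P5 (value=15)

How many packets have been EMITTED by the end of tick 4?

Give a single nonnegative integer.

Tick 1: [PARSE:P1(v=14,ok=F), VALIDATE:-, TRANSFORM:-, EMIT:-] out:-; in:P1
Tick 2: [PARSE:-, VALIDATE:P1(v=14,ok=F), TRANSFORM:-, EMIT:-] out:-; in:-
Tick 3: [PARSE:P2(v=17,ok=F), VALIDATE:-, TRANSFORM:P1(v=0,ok=F), EMIT:-] out:-; in:P2
Tick 4: [PARSE:P3(v=16,ok=F), VALIDATE:P2(v=17,ok=T), TRANSFORM:-, EMIT:P1(v=0,ok=F)] out:-; in:P3
Emitted by tick 4: []

Answer: 0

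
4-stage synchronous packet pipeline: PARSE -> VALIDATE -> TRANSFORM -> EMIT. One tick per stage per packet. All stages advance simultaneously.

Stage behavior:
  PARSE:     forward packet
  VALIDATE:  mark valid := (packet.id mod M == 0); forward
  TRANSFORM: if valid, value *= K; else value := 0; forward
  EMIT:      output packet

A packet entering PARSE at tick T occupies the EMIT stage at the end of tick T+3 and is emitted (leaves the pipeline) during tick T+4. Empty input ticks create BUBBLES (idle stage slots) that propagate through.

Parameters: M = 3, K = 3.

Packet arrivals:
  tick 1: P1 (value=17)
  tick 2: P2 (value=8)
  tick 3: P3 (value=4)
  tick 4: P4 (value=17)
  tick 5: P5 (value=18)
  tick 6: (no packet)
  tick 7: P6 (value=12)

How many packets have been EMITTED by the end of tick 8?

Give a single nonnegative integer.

Tick 1: [PARSE:P1(v=17,ok=F), VALIDATE:-, TRANSFORM:-, EMIT:-] out:-; in:P1
Tick 2: [PARSE:P2(v=8,ok=F), VALIDATE:P1(v=17,ok=F), TRANSFORM:-, EMIT:-] out:-; in:P2
Tick 3: [PARSE:P3(v=4,ok=F), VALIDATE:P2(v=8,ok=F), TRANSFORM:P1(v=0,ok=F), EMIT:-] out:-; in:P3
Tick 4: [PARSE:P4(v=17,ok=F), VALIDATE:P3(v=4,ok=T), TRANSFORM:P2(v=0,ok=F), EMIT:P1(v=0,ok=F)] out:-; in:P4
Tick 5: [PARSE:P5(v=18,ok=F), VALIDATE:P4(v=17,ok=F), TRANSFORM:P3(v=12,ok=T), EMIT:P2(v=0,ok=F)] out:P1(v=0); in:P5
Tick 6: [PARSE:-, VALIDATE:P5(v=18,ok=F), TRANSFORM:P4(v=0,ok=F), EMIT:P3(v=12,ok=T)] out:P2(v=0); in:-
Tick 7: [PARSE:P6(v=12,ok=F), VALIDATE:-, TRANSFORM:P5(v=0,ok=F), EMIT:P4(v=0,ok=F)] out:P3(v=12); in:P6
Tick 8: [PARSE:-, VALIDATE:P6(v=12,ok=T), TRANSFORM:-, EMIT:P5(v=0,ok=F)] out:P4(v=0); in:-
Emitted by tick 8: ['P1', 'P2', 'P3', 'P4']

Answer: 4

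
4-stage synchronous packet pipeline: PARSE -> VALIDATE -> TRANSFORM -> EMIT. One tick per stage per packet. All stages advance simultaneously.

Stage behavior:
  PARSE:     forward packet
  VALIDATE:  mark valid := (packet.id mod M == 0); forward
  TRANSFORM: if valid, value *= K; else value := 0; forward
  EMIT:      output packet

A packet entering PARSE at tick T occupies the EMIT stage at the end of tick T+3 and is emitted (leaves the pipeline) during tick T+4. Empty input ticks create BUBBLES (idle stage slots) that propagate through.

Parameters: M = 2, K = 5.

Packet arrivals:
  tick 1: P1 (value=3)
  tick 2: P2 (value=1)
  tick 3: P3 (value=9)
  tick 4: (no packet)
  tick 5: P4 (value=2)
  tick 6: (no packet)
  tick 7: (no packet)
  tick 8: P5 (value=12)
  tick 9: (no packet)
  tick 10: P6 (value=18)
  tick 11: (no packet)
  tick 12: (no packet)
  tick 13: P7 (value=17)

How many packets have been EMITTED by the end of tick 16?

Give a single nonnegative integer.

Tick 1: [PARSE:P1(v=3,ok=F), VALIDATE:-, TRANSFORM:-, EMIT:-] out:-; in:P1
Tick 2: [PARSE:P2(v=1,ok=F), VALIDATE:P1(v=3,ok=F), TRANSFORM:-, EMIT:-] out:-; in:P2
Tick 3: [PARSE:P3(v=9,ok=F), VALIDATE:P2(v=1,ok=T), TRANSFORM:P1(v=0,ok=F), EMIT:-] out:-; in:P3
Tick 4: [PARSE:-, VALIDATE:P3(v=9,ok=F), TRANSFORM:P2(v=5,ok=T), EMIT:P1(v=0,ok=F)] out:-; in:-
Tick 5: [PARSE:P4(v=2,ok=F), VALIDATE:-, TRANSFORM:P3(v=0,ok=F), EMIT:P2(v=5,ok=T)] out:P1(v=0); in:P4
Tick 6: [PARSE:-, VALIDATE:P4(v=2,ok=T), TRANSFORM:-, EMIT:P3(v=0,ok=F)] out:P2(v=5); in:-
Tick 7: [PARSE:-, VALIDATE:-, TRANSFORM:P4(v=10,ok=T), EMIT:-] out:P3(v=0); in:-
Tick 8: [PARSE:P5(v=12,ok=F), VALIDATE:-, TRANSFORM:-, EMIT:P4(v=10,ok=T)] out:-; in:P5
Tick 9: [PARSE:-, VALIDATE:P5(v=12,ok=F), TRANSFORM:-, EMIT:-] out:P4(v=10); in:-
Tick 10: [PARSE:P6(v=18,ok=F), VALIDATE:-, TRANSFORM:P5(v=0,ok=F), EMIT:-] out:-; in:P6
Tick 11: [PARSE:-, VALIDATE:P6(v=18,ok=T), TRANSFORM:-, EMIT:P5(v=0,ok=F)] out:-; in:-
Tick 12: [PARSE:-, VALIDATE:-, TRANSFORM:P6(v=90,ok=T), EMIT:-] out:P5(v=0); in:-
Tick 13: [PARSE:P7(v=17,ok=F), VALIDATE:-, TRANSFORM:-, EMIT:P6(v=90,ok=T)] out:-; in:P7
Tick 14: [PARSE:-, VALIDATE:P7(v=17,ok=F), TRANSFORM:-, EMIT:-] out:P6(v=90); in:-
Tick 15: [PARSE:-, VALIDATE:-, TRANSFORM:P7(v=0,ok=F), EMIT:-] out:-; in:-
Tick 16: [PARSE:-, VALIDATE:-, TRANSFORM:-, EMIT:P7(v=0,ok=F)] out:-; in:-
Emitted by tick 16: ['P1', 'P2', 'P3', 'P4', 'P5', 'P6']

Answer: 6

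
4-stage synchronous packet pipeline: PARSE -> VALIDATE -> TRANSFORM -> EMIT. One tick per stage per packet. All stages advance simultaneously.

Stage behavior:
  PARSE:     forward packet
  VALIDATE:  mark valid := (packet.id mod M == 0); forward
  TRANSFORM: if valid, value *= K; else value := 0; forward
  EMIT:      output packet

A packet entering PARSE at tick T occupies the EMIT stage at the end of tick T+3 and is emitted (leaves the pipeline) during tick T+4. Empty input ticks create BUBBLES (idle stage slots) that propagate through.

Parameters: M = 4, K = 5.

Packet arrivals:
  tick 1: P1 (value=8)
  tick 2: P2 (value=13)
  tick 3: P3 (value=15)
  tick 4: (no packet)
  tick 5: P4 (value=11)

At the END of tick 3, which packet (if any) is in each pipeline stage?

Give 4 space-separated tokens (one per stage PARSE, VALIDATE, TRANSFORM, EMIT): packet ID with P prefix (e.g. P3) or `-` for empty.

Answer: P3 P2 P1 -

Derivation:
Tick 1: [PARSE:P1(v=8,ok=F), VALIDATE:-, TRANSFORM:-, EMIT:-] out:-; in:P1
Tick 2: [PARSE:P2(v=13,ok=F), VALIDATE:P1(v=8,ok=F), TRANSFORM:-, EMIT:-] out:-; in:P2
Tick 3: [PARSE:P3(v=15,ok=F), VALIDATE:P2(v=13,ok=F), TRANSFORM:P1(v=0,ok=F), EMIT:-] out:-; in:P3
At end of tick 3: ['P3', 'P2', 'P1', '-']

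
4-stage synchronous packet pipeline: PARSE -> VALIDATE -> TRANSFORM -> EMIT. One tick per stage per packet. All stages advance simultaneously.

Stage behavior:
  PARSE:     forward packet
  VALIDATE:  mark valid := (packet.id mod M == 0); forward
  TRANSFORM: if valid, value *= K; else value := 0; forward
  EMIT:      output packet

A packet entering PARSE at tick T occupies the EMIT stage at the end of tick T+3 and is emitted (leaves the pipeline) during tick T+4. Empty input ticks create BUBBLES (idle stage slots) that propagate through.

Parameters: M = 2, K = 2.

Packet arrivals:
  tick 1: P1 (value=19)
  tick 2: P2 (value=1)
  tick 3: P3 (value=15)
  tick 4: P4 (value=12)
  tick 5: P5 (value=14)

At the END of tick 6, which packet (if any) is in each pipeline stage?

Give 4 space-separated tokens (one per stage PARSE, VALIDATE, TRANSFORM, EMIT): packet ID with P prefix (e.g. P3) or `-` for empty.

Tick 1: [PARSE:P1(v=19,ok=F), VALIDATE:-, TRANSFORM:-, EMIT:-] out:-; in:P1
Tick 2: [PARSE:P2(v=1,ok=F), VALIDATE:P1(v=19,ok=F), TRANSFORM:-, EMIT:-] out:-; in:P2
Tick 3: [PARSE:P3(v=15,ok=F), VALIDATE:P2(v=1,ok=T), TRANSFORM:P1(v=0,ok=F), EMIT:-] out:-; in:P3
Tick 4: [PARSE:P4(v=12,ok=F), VALIDATE:P3(v=15,ok=F), TRANSFORM:P2(v=2,ok=T), EMIT:P1(v=0,ok=F)] out:-; in:P4
Tick 5: [PARSE:P5(v=14,ok=F), VALIDATE:P4(v=12,ok=T), TRANSFORM:P3(v=0,ok=F), EMIT:P2(v=2,ok=T)] out:P1(v=0); in:P5
Tick 6: [PARSE:-, VALIDATE:P5(v=14,ok=F), TRANSFORM:P4(v=24,ok=T), EMIT:P3(v=0,ok=F)] out:P2(v=2); in:-
At end of tick 6: ['-', 'P5', 'P4', 'P3']

Answer: - P5 P4 P3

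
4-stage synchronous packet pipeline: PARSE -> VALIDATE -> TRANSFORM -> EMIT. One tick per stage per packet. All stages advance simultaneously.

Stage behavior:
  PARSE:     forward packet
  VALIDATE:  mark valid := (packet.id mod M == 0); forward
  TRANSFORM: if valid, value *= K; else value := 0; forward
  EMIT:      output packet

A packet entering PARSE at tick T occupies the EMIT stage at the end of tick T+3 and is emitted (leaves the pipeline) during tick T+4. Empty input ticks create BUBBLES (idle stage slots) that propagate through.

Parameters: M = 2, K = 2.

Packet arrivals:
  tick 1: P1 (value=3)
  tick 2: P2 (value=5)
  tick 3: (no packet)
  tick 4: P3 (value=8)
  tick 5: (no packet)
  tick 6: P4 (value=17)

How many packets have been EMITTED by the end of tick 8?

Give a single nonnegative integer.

Answer: 3

Derivation:
Tick 1: [PARSE:P1(v=3,ok=F), VALIDATE:-, TRANSFORM:-, EMIT:-] out:-; in:P1
Tick 2: [PARSE:P2(v=5,ok=F), VALIDATE:P1(v=3,ok=F), TRANSFORM:-, EMIT:-] out:-; in:P2
Tick 3: [PARSE:-, VALIDATE:P2(v=5,ok=T), TRANSFORM:P1(v=0,ok=F), EMIT:-] out:-; in:-
Tick 4: [PARSE:P3(v=8,ok=F), VALIDATE:-, TRANSFORM:P2(v=10,ok=T), EMIT:P1(v=0,ok=F)] out:-; in:P3
Tick 5: [PARSE:-, VALIDATE:P3(v=8,ok=F), TRANSFORM:-, EMIT:P2(v=10,ok=T)] out:P1(v=0); in:-
Tick 6: [PARSE:P4(v=17,ok=F), VALIDATE:-, TRANSFORM:P3(v=0,ok=F), EMIT:-] out:P2(v=10); in:P4
Tick 7: [PARSE:-, VALIDATE:P4(v=17,ok=T), TRANSFORM:-, EMIT:P3(v=0,ok=F)] out:-; in:-
Tick 8: [PARSE:-, VALIDATE:-, TRANSFORM:P4(v=34,ok=T), EMIT:-] out:P3(v=0); in:-
Emitted by tick 8: ['P1', 'P2', 'P3']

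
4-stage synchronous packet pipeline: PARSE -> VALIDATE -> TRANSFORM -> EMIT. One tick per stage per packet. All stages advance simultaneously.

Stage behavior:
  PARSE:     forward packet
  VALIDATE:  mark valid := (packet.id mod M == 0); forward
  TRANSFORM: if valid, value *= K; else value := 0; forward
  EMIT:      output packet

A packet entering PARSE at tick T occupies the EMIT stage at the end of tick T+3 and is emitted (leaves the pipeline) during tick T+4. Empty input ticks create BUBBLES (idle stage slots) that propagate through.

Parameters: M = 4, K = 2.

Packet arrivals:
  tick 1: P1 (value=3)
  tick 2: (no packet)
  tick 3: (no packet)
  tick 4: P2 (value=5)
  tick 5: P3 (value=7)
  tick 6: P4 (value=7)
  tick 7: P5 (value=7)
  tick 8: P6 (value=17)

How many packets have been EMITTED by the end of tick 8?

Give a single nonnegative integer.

Answer: 2

Derivation:
Tick 1: [PARSE:P1(v=3,ok=F), VALIDATE:-, TRANSFORM:-, EMIT:-] out:-; in:P1
Tick 2: [PARSE:-, VALIDATE:P1(v=3,ok=F), TRANSFORM:-, EMIT:-] out:-; in:-
Tick 3: [PARSE:-, VALIDATE:-, TRANSFORM:P1(v=0,ok=F), EMIT:-] out:-; in:-
Tick 4: [PARSE:P2(v=5,ok=F), VALIDATE:-, TRANSFORM:-, EMIT:P1(v=0,ok=F)] out:-; in:P2
Tick 5: [PARSE:P3(v=7,ok=F), VALIDATE:P2(v=5,ok=F), TRANSFORM:-, EMIT:-] out:P1(v=0); in:P3
Tick 6: [PARSE:P4(v=7,ok=F), VALIDATE:P3(v=7,ok=F), TRANSFORM:P2(v=0,ok=F), EMIT:-] out:-; in:P4
Tick 7: [PARSE:P5(v=7,ok=F), VALIDATE:P4(v=7,ok=T), TRANSFORM:P3(v=0,ok=F), EMIT:P2(v=0,ok=F)] out:-; in:P5
Tick 8: [PARSE:P6(v=17,ok=F), VALIDATE:P5(v=7,ok=F), TRANSFORM:P4(v=14,ok=T), EMIT:P3(v=0,ok=F)] out:P2(v=0); in:P6
Emitted by tick 8: ['P1', 'P2']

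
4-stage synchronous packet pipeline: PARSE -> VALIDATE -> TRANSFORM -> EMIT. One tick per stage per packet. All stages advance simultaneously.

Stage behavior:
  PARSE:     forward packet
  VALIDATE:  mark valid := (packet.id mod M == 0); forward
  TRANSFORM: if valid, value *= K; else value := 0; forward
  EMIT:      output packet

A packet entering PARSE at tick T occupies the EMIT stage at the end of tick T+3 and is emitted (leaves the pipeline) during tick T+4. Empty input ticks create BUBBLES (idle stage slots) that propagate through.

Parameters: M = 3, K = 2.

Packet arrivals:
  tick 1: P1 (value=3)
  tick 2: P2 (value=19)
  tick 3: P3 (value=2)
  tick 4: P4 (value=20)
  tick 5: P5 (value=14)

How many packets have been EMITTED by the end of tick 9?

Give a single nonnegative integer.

Answer: 5

Derivation:
Tick 1: [PARSE:P1(v=3,ok=F), VALIDATE:-, TRANSFORM:-, EMIT:-] out:-; in:P1
Tick 2: [PARSE:P2(v=19,ok=F), VALIDATE:P1(v=3,ok=F), TRANSFORM:-, EMIT:-] out:-; in:P2
Tick 3: [PARSE:P3(v=2,ok=F), VALIDATE:P2(v=19,ok=F), TRANSFORM:P1(v=0,ok=F), EMIT:-] out:-; in:P3
Tick 4: [PARSE:P4(v=20,ok=F), VALIDATE:P3(v=2,ok=T), TRANSFORM:P2(v=0,ok=F), EMIT:P1(v=0,ok=F)] out:-; in:P4
Tick 5: [PARSE:P5(v=14,ok=F), VALIDATE:P4(v=20,ok=F), TRANSFORM:P3(v=4,ok=T), EMIT:P2(v=0,ok=F)] out:P1(v=0); in:P5
Tick 6: [PARSE:-, VALIDATE:P5(v=14,ok=F), TRANSFORM:P4(v=0,ok=F), EMIT:P3(v=4,ok=T)] out:P2(v=0); in:-
Tick 7: [PARSE:-, VALIDATE:-, TRANSFORM:P5(v=0,ok=F), EMIT:P4(v=0,ok=F)] out:P3(v=4); in:-
Tick 8: [PARSE:-, VALIDATE:-, TRANSFORM:-, EMIT:P5(v=0,ok=F)] out:P4(v=0); in:-
Tick 9: [PARSE:-, VALIDATE:-, TRANSFORM:-, EMIT:-] out:P5(v=0); in:-
Emitted by tick 9: ['P1', 'P2', 'P3', 'P4', 'P5']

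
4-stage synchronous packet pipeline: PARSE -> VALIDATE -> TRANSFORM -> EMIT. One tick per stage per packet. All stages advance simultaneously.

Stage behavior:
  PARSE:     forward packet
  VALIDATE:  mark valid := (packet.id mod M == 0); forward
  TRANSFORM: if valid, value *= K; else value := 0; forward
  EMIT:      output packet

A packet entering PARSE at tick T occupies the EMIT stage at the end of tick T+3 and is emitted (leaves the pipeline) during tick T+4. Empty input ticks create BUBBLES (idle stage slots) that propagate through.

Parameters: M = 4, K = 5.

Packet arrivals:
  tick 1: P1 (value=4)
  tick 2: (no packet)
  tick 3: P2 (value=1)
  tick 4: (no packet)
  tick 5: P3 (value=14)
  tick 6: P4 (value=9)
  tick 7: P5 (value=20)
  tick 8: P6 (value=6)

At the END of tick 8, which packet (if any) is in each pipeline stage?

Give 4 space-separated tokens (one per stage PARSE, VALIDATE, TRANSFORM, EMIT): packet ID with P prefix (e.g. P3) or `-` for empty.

Tick 1: [PARSE:P1(v=4,ok=F), VALIDATE:-, TRANSFORM:-, EMIT:-] out:-; in:P1
Tick 2: [PARSE:-, VALIDATE:P1(v=4,ok=F), TRANSFORM:-, EMIT:-] out:-; in:-
Tick 3: [PARSE:P2(v=1,ok=F), VALIDATE:-, TRANSFORM:P1(v=0,ok=F), EMIT:-] out:-; in:P2
Tick 4: [PARSE:-, VALIDATE:P2(v=1,ok=F), TRANSFORM:-, EMIT:P1(v=0,ok=F)] out:-; in:-
Tick 5: [PARSE:P3(v=14,ok=F), VALIDATE:-, TRANSFORM:P2(v=0,ok=F), EMIT:-] out:P1(v=0); in:P3
Tick 6: [PARSE:P4(v=9,ok=F), VALIDATE:P3(v=14,ok=F), TRANSFORM:-, EMIT:P2(v=0,ok=F)] out:-; in:P4
Tick 7: [PARSE:P5(v=20,ok=F), VALIDATE:P4(v=9,ok=T), TRANSFORM:P3(v=0,ok=F), EMIT:-] out:P2(v=0); in:P5
Tick 8: [PARSE:P6(v=6,ok=F), VALIDATE:P5(v=20,ok=F), TRANSFORM:P4(v=45,ok=T), EMIT:P3(v=0,ok=F)] out:-; in:P6
At end of tick 8: ['P6', 'P5', 'P4', 'P3']

Answer: P6 P5 P4 P3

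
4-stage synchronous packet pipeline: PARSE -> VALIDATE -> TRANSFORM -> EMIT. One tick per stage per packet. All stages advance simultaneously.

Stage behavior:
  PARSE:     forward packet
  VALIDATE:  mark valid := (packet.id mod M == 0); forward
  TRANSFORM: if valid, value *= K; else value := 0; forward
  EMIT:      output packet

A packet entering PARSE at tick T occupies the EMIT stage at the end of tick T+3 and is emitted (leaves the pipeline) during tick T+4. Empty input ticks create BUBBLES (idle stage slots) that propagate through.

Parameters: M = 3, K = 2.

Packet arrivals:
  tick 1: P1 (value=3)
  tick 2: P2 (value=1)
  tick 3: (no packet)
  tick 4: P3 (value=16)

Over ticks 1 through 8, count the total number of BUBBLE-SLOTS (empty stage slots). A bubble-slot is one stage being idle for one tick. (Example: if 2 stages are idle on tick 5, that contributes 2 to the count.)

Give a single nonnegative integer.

Tick 1: [PARSE:P1(v=3,ok=F), VALIDATE:-, TRANSFORM:-, EMIT:-] out:-; bubbles=3
Tick 2: [PARSE:P2(v=1,ok=F), VALIDATE:P1(v=3,ok=F), TRANSFORM:-, EMIT:-] out:-; bubbles=2
Tick 3: [PARSE:-, VALIDATE:P2(v=1,ok=F), TRANSFORM:P1(v=0,ok=F), EMIT:-] out:-; bubbles=2
Tick 4: [PARSE:P3(v=16,ok=F), VALIDATE:-, TRANSFORM:P2(v=0,ok=F), EMIT:P1(v=0,ok=F)] out:-; bubbles=1
Tick 5: [PARSE:-, VALIDATE:P3(v=16,ok=T), TRANSFORM:-, EMIT:P2(v=0,ok=F)] out:P1(v=0); bubbles=2
Tick 6: [PARSE:-, VALIDATE:-, TRANSFORM:P3(v=32,ok=T), EMIT:-] out:P2(v=0); bubbles=3
Tick 7: [PARSE:-, VALIDATE:-, TRANSFORM:-, EMIT:P3(v=32,ok=T)] out:-; bubbles=3
Tick 8: [PARSE:-, VALIDATE:-, TRANSFORM:-, EMIT:-] out:P3(v=32); bubbles=4
Total bubble-slots: 20

Answer: 20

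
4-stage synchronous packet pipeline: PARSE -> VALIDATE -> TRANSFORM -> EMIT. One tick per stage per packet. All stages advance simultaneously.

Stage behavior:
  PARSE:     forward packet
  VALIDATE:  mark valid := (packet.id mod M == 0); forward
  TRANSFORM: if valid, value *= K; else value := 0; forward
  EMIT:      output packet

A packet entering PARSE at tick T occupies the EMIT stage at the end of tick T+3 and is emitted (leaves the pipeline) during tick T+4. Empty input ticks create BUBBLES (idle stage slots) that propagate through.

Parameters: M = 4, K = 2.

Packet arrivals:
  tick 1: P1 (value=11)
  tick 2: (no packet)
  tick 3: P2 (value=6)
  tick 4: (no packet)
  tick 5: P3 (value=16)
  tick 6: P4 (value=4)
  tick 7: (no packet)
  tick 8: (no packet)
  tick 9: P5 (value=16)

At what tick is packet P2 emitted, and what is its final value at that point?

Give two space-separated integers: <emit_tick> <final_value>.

Answer: 7 0

Derivation:
Tick 1: [PARSE:P1(v=11,ok=F), VALIDATE:-, TRANSFORM:-, EMIT:-] out:-; in:P1
Tick 2: [PARSE:-, VALIDATE:P1(v=11,ok=F), TRANSFORM:-, EMIT:-] out:-; in:-
Tick 3: [PARSE:P2(v=6,ok=F), VALIDATE:-, TRANSFORM:P1(v=0,ok=F), EMIT:-] out:-; in:P2
Tick 4: [PARSE:-, VALIDATE:P2(v=6,ok=F), TRANSFORM:-, EMIT:P1(v=0,ok=F)] out:-; in:-
Tick 5: [PARSE:P3(v=16,ok=F), VALIDATE:-, TRANSFORM:P2(v=0,ok=F), EMIT:-] out:P1(v=0); in:P3
Tick 6: [PARSE:P4(v=4,ok=F), VALIDATE:P3(v=16,ok=F), TRANSFORM:-, EMIT:P2(v=0,ok=F)] out:-; in:P4
Tick 7: [PARSE:-, VALIDATE:P4(v=4,ok=T), TRANSFORM:P3(v=0,ok=F), EMIT:-] out:P2(v=0); in:-
Tick 8: [PARSE:-, VALIDATE:-, TRANSFORM:P4(v=8,ok=T), EMIT:P3(v=0,ok=F)] out:-; in:-
Tick 9: [PARSE:P5(v=16,ok=F), VALIDATE:-, TRANSFORM:-, EMIT:P4(v=8,ok=T)] out:P3(v=0); in:P5
Tick 10: [PARSE:-, VALIDATE:P5(v=16,ok=F), TRANSFORM:-, EMIT:-] out:P4(v=8); in:-
Tick 11: [PARSE:-, VALIDATE:-, TRANSFORM:P5(v=0,ok=F), EMIT:-] out:-; in:-
Tick 12: [PARSE:-, VALIDATE:-, TRANSFORM:-, EMIT:P5(v=0,ok=F)] out:-; in:-
Tick 13: [PARSE:-, VALIDATE:-, TRANSFORM:-, EMIT:-] out:P5(v=0); in:-
P2: arrives tick 3, valid=False (id=2, id%4=2), emit tick 7, final value 0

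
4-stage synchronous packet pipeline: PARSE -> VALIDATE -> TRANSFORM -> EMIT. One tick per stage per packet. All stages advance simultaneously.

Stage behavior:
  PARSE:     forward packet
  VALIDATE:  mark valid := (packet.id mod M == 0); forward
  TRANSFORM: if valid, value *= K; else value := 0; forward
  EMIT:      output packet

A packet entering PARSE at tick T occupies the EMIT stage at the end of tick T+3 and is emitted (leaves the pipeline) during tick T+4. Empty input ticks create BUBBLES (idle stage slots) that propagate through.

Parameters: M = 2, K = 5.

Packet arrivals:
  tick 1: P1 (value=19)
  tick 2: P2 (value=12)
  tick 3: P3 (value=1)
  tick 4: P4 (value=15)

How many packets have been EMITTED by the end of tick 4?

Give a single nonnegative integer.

Tick 1: [PARSE:P1(v=19,ok=F), VALIDATE:-, TRANSFORM:-, EMIT:-] out:-; in:P1
Tick 2: [PARSE:P2(v=12,ok=F), VALIDATE:P1(v=19,ok=F), TRANSFORM:-, EMIT:-] out:-; in:P2
Tick 3: [PARSE:P3(v=1,ok=F), VALIDATE:P2(v=12,ok=T), TRANSFORM:P1(v=0,ok=F), EMIT:-] out:-; in:P3
Tick 4: [PARSE:P4(v=15,ok=F), VALIDATE:P3(v=1,ok=F), TRANSFORM:P2(v=60,ok=T), EMIT:P1(v=0,ok=F)] out:-; in:P4
Emitted by tick 4: []

Answer: 0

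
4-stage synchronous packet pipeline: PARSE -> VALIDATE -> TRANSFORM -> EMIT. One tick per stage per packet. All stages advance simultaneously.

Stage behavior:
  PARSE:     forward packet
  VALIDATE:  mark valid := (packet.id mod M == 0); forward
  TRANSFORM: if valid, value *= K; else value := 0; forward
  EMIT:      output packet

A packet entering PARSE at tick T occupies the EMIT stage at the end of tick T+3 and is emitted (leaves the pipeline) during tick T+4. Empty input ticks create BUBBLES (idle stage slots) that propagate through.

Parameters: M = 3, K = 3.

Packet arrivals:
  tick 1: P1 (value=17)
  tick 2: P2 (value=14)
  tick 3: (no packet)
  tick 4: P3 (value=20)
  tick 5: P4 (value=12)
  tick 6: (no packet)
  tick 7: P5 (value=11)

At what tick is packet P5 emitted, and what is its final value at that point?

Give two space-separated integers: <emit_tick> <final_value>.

Answer: 11 0

Derivation:
Tick 1: [PARSE:P1(v=17,ok=F), VALIDATE:-, TRANSFORM:-, EMIT:-] out:-; in:P1
Tick 2: [PARSE:P2(v=14,ok=F), VALIDATE:P1(v=17,ok=F), TRANSFORM:-, EMIT:-] out:-; in:P2
Tick 3: [PARSE:-, VALIDATE:P2(v=14,ok=F), TRANSFORM:P1(v=0,ok=F), EMIT:-] out:-; in:-
Tick 4: [PARSE:P3(v=20,ok=F), VALIDATE:-, TRANSFORM:P2(v=0,ok=F), EMIT:P1(v=0,ok=F)] out:-; in:P3
Tick 5: [PARSE:P4(v=12,ok=F), VALIDATE:P3(v=20,ok=T), TRANSFORM:-, EMIT:P2(v=0,ok=F)] out:P1(v=0); in:P4
Tick 6: [PARSE:-, VALIDATE:P4(v=12,ok=F), TRANSFORM:P3(v=60,ok=T), EMIT:-] out:P2(v=0); in:-
Tick 7: [PARSE:P5(v=11,ok=F), VALIDATE:-, TRANSFORM:P4(v=0,ok=F), EMIT:P3(v=60,ok=T)] out:-; in:P5
Tick 8: [PARSE:-, VALIDATE:P5(v=11,ok=F), TRANSFORM:-, EMIT:P4(v=0,ok=F)] out:P3(v=60); in:-
Tick 9: [PARSE:-, VALIDATE:-, TRANSFORM:P5(v=0,ok=F), EMIT:-] out:P4(v=0); in:-
Tick 10: [PARSE:-, VALIDATE:-, TRANSFORM:-, EMIT:P5(v=0,ok=F)] out:-; in:-
Tick 11: [PARSE:-, VALIDATE:-, TRANSFORM:-, EMIT:-] out:P5(v=0); in:-
P5: arrives tick 7, valid=False (id=5, id%3=2), emit tick 11, final value 0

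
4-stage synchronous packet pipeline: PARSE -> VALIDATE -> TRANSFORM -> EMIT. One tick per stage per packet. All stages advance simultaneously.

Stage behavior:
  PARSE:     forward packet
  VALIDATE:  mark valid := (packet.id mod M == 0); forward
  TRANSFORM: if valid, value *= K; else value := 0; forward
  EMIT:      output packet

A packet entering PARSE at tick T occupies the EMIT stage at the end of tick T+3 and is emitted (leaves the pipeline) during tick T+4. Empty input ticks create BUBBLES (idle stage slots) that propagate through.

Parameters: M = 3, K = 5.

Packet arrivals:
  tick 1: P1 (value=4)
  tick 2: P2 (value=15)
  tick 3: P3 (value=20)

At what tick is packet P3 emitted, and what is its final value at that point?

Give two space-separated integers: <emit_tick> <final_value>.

Answer: 7 100

Derivation:
Tick 1: [PARSE:P1(v=4,ok=F), VALIDATE:-, TRANSFORM:-, EMIT:-] out:-; in:P1
Tick 2: [PARSE:P2(v=15,ok=F), VALIDATE:P1(v=4,ok=F), TRANSFORM:-, EMIT:-] out:-; in:P2
Tick 3: [PARSE:P3(v=20,ok=F), VALIDATE:P2(v=15,ok=F), TRANSFORM:P1(v=0,ok=F), EMIT:-] out:-; in:P3
Tick 4: [PARSE:-, VALIDATE:P3(v=20,ok=T), TRANSFORM:P2(v=0,ok=F), EMIT:P1(v=0,ok=F)] out:-; in:-
Tick 5: [PARSE:-, VALIDATE:-, TRANSFORM:P3(v=100,ok=T), EMIT:P2(v=0,ok=F)] out:P1(v=0); in:-
Tick 6: [PARSE:-, VALIDATE:-, TRANSFORM:-, EMIT:P3(v=100,ok=T)] out:P2(v=0); in:-
Tick 7: [PARSE:-, VALIDATE:-, TRANSFORM:-, EMIT:-] out:P3(v=100); in:-
P3: arrives tick 3, valid=True (id=3, id%3=0), emit tick 7, final value 100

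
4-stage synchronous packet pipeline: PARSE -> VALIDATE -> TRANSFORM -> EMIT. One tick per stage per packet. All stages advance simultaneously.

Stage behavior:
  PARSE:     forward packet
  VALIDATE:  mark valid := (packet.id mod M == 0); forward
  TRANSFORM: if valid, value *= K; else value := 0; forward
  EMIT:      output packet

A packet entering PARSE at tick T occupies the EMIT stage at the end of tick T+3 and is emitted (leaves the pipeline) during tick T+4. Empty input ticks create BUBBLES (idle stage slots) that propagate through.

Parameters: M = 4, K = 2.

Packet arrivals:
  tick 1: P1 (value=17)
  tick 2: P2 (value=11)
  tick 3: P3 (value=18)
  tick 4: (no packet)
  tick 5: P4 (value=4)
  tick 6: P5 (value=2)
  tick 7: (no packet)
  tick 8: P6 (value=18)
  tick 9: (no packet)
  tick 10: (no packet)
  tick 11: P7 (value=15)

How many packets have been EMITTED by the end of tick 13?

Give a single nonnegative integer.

Tick 1: [PARSE:P1(v=17,ok=F), VALIDATE:-, TRANSFORM:-, EMIT:-] out:-; in:P1
Tick 2: [PARSE:P2(v=11,ok=F), VALIDATE:P1(v=17,ok=F), TRANSFORM:-, EMIT:-] out:-; in:P2
Tick 3: [PARSE:P3(v=18,ok=F), VALIDATE:P2(v=11,ok=F), TRANSFORM:P1(v=0,ok=F), EMIT:-] out:-; in:P3
Tick 4: [PARSE:-, VALIDATE:P3(v=18,ok=F), TRANSFORM:P2(v=0,ok=F), EMIT:P1(v=0,ok=F)] out:-; in:-
Tick 5: [PARSE:P4(v=4,ok=F), VALIDATE:-, TRANSFORM:P3(v=0,ok=F), EMIT:P2(v=0,ok=F)] out:P1(v=0); in:P4
Tick 6: [PARSE:P5(v=2,ok=F), VALIDATE:P4(v=4,ok=T), TRANSFORM:-, EMIT:P3(v=0,ok=F)] out:P2(v=0); in:P5
Tick 7: [PARSE:-, VALIDATE:P5(v=2,ok=F), TRANSFORM:P4(v=8,ok=T), EMIT:-] out:P3(v=0); in:-
Tick 8: [PARSE:P6(v=18,ok=F), VALIDATE:-, TRANSFORM:P5(v=0,ok=F), EMIT:P4(v=8,ok=T)] out:-; in:P6
Tick 9: [PARSE:-, VALIDATE:P6(v=18,ok=F), TRANSFORM:-, EMIT:P5(v=0,ok=F)] out:P4(v=8); in:-
Tick 10: [PARSE:-, VALIDATE:-, TRANSFORM:P6(v=0,ok=F), EMIT:-] out:P5(v=0); in:-
Tick 11: [PARSE:P7(v=15,ok=F), VALIDATE:-, TRANSFORM:-, EMIT:P6(v=0,ok=F)] out:-; in:P7
Tick 12: [PARSE:-, VALIDATE:P7(v=15,ok=F), TRANSFORM:-, EMIT:-] out:P6(v=0); in:-
Tick 13: [PARSE:-, VALIDATE:-, TRANSFORM:P7(v=0,ok=F), EMIT:-] out:-; in:-
Emitted by tick 13: ['P1', 'P2', 'P3', 'P4', 'P5', 'P6']

Answer: 6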